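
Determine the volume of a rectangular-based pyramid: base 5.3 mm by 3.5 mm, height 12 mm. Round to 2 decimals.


Shape: rectangular pyramid
Base: 5.3 mm x 3.5 mm, Height h = 12 mm
Formula: V = (1/3) * base_area * h
base_area = 5.3 * 3.5 = 18.55
base_area * h = 18.55 * 12 = 222.6
V = 222.6 / 3
V = 74.2
74.2 mm^3


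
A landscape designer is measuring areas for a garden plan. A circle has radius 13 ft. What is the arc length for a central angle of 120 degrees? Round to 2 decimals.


Shape: circular arc
Radius r = 13 ft, Angle = 120 degrees
Formula: L = (angle/360) * 2 * pi * r
2 * pi * r = 26 * pi
L = (120/360) * 26 * pi
L = 8.666667 * pi
L = 27.23
27.23 ft


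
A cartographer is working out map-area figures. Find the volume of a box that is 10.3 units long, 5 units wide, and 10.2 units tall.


Shape: rectangular prism
l = 10.3 units, w = 5 units, h = 10.2 units
Formula: V = l * w * h
V = 10.3 * 5 * 10.2
V = 51.5 * 10.2
V = 525.3
525.3 units^3


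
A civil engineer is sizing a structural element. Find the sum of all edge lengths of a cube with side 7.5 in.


Shape: cube
Side s = 7.5 in
A cube has 12 edges, all equal.
Formula: total edge length = 12 * s
Total = 12 * 7.5
Total = 90
90 in


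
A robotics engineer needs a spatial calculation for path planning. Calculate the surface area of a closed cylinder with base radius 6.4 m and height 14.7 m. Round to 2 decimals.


Shape: closed cylinder
Radius r = 6.4 m, Height h = 14.7 m
Formula: SA = 2*pi*r^2 + 2*pi*r*h = 2*pi*r*(r + h)
r + h = 21.1
2 * r * (r + h) = 2 * 6.4 * 21.1 = 270.08
SA = 270.08 * pi
SA = 848.48
848.48 m^2


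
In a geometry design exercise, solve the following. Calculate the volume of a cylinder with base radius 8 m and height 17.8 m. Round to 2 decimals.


Shape: cylinder
Radius r = 8 m, Height h = 17.8 m
Formula: V = pi * r^2 * h
r^2 = 64
V = pi * 64 * 17.8
V = 1139.2 * pi
V = 3578.9
3578.9 m^3


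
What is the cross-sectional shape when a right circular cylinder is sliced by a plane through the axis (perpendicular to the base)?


Solid: right circular cylinder
Cutting plane: through the axis (perpendicular to the base)
Visualize the intersection of the plane with the solid's surface.
The boundary of the cut region is a rectangle.
rectangle


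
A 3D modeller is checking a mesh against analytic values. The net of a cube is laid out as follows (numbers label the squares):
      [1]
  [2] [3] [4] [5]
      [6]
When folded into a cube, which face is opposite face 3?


Net: cross layout. Take square 3 as the base (bottom).
Fold the four squares in the horizontal row up around 3: 2 -> left, 4 -> right, 5 wraps to the top.
Fold 1 and 6 up from 3: 1 -> back, 6 -> front.
Opposite pairs are therefore: (1, 6), (2, 4), (3, 5).
Face 3 is opposite face 5.
face 5


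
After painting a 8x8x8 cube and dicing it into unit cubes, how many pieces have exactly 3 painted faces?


Large cube: 8 x 8 x 8, cut into unit cubes.
Cubes with 3 painted faces are at the corners. A cube always has 8 corners.
Count = 8
8 unit cubes


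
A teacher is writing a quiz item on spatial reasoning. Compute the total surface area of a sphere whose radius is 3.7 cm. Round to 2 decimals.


Shape: sphere
Radius r = 3.7 cm
Formula: SA = 4 * pi * r^2
r^2 = 13.69
SA = 4 * pi * 13.69
SA = 54.76 * pi
SA = 172.03
172.03 cm^2


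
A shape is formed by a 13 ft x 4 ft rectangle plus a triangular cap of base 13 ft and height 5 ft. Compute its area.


Composite shape: rectangle + triangle
Rectangle area = 13 * 4 = 52
Triangle area = 0.5 * 13 * 5 = 32.5
Total = 52 + 32.5
Total = 84.5
84.5 ft^2


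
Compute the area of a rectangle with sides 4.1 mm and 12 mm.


Shape: rectangle
Length l = 4.1 mm, Width w = 12 mm
Formula: A = l * w
A = 4.1 * 12
A = 49.2
49.2 mm^2


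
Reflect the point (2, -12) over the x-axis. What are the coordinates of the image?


Transformation: reflection
Original point: (2, -12)
Rule for reflection over the x-axis: (x, y) -> (x, -y)
Apply: (2, -12) -> (2, 12)
(2, 12)


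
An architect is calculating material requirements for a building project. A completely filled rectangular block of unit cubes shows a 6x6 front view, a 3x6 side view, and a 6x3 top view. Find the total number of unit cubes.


Orthographic views of a solid rectangular block:
Front view 6 x 6 -> length = 6, height = 6
Side view 3 x 6 -> width = 3, height = 6 (consistent)
Top view 6 x 3 -> confirms length = 6, width = 3
The block is 6 x 3 x 6.
Total unit cubes = 6 * 3 * 6 = 108
108 unit cubes


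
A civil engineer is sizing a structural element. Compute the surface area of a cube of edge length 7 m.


Shape: cube
Side s = 7 m
A cube has 6 square faces.
Formula: SA = 6 * s^2
s^2 = 49
SA = 6 * 49
SA = 294
294 m^2


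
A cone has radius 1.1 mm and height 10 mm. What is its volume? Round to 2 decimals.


Shape: cone
Radius r = 1.1 mm, Height h = 10 mm
Formula: V = (1/3) * pi * r^2 * h
r^2 = 1.21
pi * r^2 * h = pi * 1.21 * 10 = 12.1 * pi
V = 12.1 * pi / 3
V = 12.67
12.67 mm^3


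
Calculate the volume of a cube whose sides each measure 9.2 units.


Shape: cube
Side s = 9.2 units
Formula: V = s^3
V = 9.2 * 9.2 * 9.2
V = 84.64 * 9.2
V = 778.688
778.688 units^3


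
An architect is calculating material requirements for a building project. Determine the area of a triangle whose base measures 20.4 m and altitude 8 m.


Shape: triangle
Base b = 20.4 m, Height h = 8 m
Formula: A = (1/2) * b * h
A = 0.5 * 20.4 * 8
A = 0.5 * 163.2
A = 81.6
81.6 m^2


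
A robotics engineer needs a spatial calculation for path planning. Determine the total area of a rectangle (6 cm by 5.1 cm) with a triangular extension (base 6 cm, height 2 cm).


Composite shape: rectangle + triangle
Rectangle area = 6 * 5.1 = 30.6
Triangle area = 0.5 * 6 * 2 = 6
Total = 30.6 + 6
Total = 36.6
36.6 cm^2


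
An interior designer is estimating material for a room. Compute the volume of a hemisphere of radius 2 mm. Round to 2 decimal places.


Shape: hemisphere (half of a sphere)
Radius r = 2 mm
Formula: V = (1/2) * (4/3) * pi * r^3 = (2/3) * pi * r^3
r^3 = 8
(2/3) * 8 = 5.333333
V = 5.333333 * pi
V = 16.76
16.76 mm^3


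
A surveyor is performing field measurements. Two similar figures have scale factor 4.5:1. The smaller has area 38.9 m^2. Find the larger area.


Linear scale factor k = 4.5
Original area = 38.9 m^2
Rule: under a linear scaling by k, areas scale by k^2.
k^2 = 4.5^2 = 20.25
New area = 38.9 * 20.25
New area = 787.725
787.725 m^2


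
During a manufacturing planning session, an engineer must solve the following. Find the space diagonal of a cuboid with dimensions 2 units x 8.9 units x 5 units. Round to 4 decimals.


Shape: rectangular box (space diagonal)
l = 2 units, w = 8.9 units, h = 5 units
Visualize: the diagonal of the base, then a right triangle with that diagonal and the height.
Formula: d = sqrt(l^2 + w^2 + h^2)
l^2 + w^2 + h^2 = 4 + 79.21 + 25 = 108.21
d = sqrt(108.21)
d = 10.4024
10.4024 units


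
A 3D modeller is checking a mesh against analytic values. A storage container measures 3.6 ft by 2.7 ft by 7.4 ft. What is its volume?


Shape: rectangular prism
l = 3.6 ft, w = 2.7 ft, h = 7.4 ft
Formula: V = l * w * h
V = 3.6 * 2.7 * 7.4
V = 9.72 * 7.4
V = 71.928
71.928 ft^3


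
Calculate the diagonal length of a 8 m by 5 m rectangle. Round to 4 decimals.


Shape: rectangle (diagonal via Pythagoras)
Sides: 8 m and 5 m
Formula: d = sqrt(l^2 + w^2)
l^2 = 64, w^2 = 25
l^2 + w^2 = 89
d = sqrt(89)
d = 9.434
9.434 m


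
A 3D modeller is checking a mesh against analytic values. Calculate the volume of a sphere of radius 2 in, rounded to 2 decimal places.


Shape: sphere
Radius r = 2 in
Formula: V = (4/3) * pi * r^3
r^3 = 8
(4/3) * 8 = 10.666667
V = 10.666667 * pi
V = 33.51
33.51 in^3


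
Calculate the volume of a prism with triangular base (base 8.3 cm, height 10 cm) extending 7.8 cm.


Shape: triangular prism
Triangle base = 8.3 cm, triangle height = 10 cm, prism length L = 7.8 cm
Formula: V = (1/2 * b * h_tri) * L
Cross-section area = 0.5 * 8.3 * 10 = 41.5
V = 41.5 * 7.8
V = 323.7
323.7 cm^3


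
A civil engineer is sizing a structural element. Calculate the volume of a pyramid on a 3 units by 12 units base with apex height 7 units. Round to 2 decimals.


Shape: rectangular pyramid
Base: 3 units x 12 units, Height h = 7 units
Formula: V = (1/3) * base_area * h
base_area = 3 * 12 = 36
base_area * h = 36 * 7 = 252
V = 252 / 3
V = 84
84 units^3


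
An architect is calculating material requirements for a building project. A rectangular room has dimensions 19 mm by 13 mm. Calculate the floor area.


Shape: rectangle
Length l = 19 mm, Width w = 13 mm
Formula: A = l * w
A = 19 * 13
A = 247
247 mm^2


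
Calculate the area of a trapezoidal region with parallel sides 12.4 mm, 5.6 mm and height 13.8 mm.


Shape: trapezoid
Parallel sides a = 12.4 mm, b = 5.6 mm; Height h = 13.8 mm
Formula: A = (a + b) * h / 2
a + b = 12.4 + 5.6 = 18
A = 18 * 13.8 / 2
A = 248.4 / 2
A = 124.2
124.2 mm^2


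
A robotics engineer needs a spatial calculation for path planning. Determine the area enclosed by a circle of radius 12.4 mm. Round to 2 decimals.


Shape: circle
Radius r = 12.4 mm
Formula: A = pi * r^2
r^2 = 12.4^2 = 153.76
A = pi * 153.76
A = 483.05
483.05 mm^2


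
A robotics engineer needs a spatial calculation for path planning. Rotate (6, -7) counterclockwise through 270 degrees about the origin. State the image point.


Transformation: rotation about the origin
Original point: (6, -7)
Rule for 270 deg counterclockwise: (x, y) -> (y, -x)
Apply: (6, -7) -> (-7, -6)
(-7, -6)


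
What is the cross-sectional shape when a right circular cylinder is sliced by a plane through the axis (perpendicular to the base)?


Solid: right circular cylinder
Cutting plane: through the axis (perpendicular to the base)
Visualize the intersection of the plane with the solid's surface.
The boundary of the cut region is a rectangle.
rectangle


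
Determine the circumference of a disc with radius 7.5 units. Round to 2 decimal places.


Shape: circle
Radius r = 7.5 units
Formula: C = 2 * pi * r
C = 2 * pi * 7.5
C = 15 * pi
C = 47.12
47.12 units


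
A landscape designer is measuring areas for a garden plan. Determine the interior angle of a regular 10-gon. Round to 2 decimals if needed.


Shape: regular decagon (10 sides)
Formula: interior angle = (n - 2) * 180 / n
(n - 2) = 8
(n - 2) * 180 = 1440
angle = 1440 / 10
angle = 144
144 degrees


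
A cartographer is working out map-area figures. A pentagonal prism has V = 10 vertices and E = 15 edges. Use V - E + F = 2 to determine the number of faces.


Polyhedron: pentagonal prism
Euler's formula for convex polyhedra: V - E + F = 2
Given: V = 10 vertices and E = 15 edges
Solve for F:
F = 2 + E - V = 2 + 15 - 10 = 7
7 faces


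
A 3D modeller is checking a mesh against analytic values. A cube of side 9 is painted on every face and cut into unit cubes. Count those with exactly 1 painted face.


Large cube: 9 x 9 x 9, cut into unit cubes.
n = 9, so n - 2 = 7
Cubes with 1 painted face lie in the interior of each face.
A cube has 6 faces; each contributes (n - 2)^2 = 49 such cubes.
Count = 6 * 49 = 294
294 unit cubes


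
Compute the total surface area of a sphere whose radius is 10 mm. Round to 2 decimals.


Shape: sphere
Radius r = 10 mm
Formula: SA = 4 * pi * r^2
r^2 = 100
SA = 4 * pi * 100
SA = 400 * pi
SA = 1256.64
1256.64 mm^2


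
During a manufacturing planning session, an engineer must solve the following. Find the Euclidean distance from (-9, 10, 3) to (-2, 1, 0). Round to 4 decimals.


3D distance between two points
P1 = (-9, 10, 3), P2 = (-2, 1, 0)
Formula: d = sqrt((x2-x1)^2 + (y2-y1)^2 + (z2-z1)^2)
dx = -2 - -9 = 7
dy = 1 - 10 = -9
dz = 0 - 3 = -3
dx^2 + dy^2 + dz^2 = 49 + 81 + 9 = 139
d = sqrt(139)
d = 11.7898
11.7898 units


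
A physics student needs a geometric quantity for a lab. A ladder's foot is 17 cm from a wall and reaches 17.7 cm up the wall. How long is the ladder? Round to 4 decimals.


Shape: right triangle
Legs a = 17 cm, b = 17.7 cm
Formula: c = sqrt(a^2 + b^2)
a^2 = 289, b^2 = 313.29
a^2 + b^2 = 602.29
c = sqrt(602.29)
c = 24.5416
24.5416 cm


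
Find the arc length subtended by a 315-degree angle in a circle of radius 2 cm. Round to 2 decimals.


Shape: circular arc
Radius r = 2 cm, Angle = 315 degrees
Formula: L = (angle/360) * 2 * pi * r
2 * pi * r = 4 * pi
L = (315/360) * 4 * pi
L = 3.5 * pi
L = 11
11 cm


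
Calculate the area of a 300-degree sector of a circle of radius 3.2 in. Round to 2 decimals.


Shape: circular sector
Radius r = 3.2 in, Angle = 300 degrees
Formula: A = (angle/360) * pi * r^2
r^2 = 10.24
Fraction of circle = 300/360
A = (300/360) * pi * 10.24
A = 8.533333 * pi
A = 26.81
26.81 in^2


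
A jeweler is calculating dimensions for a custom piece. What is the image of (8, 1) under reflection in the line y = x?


Transformation: reflection
Original point: (8, 1)
Rule for reflection over y = x: (x, y) -> (y, x)
Apply: (8, 1) -> (1, 8)
(1, 8)


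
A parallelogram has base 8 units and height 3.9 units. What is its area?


Shape: parallelogram
Base b = 8 units, Height h = 3.9 units
Formula: A = b * h
A = 8 * 3.9
A = 31.2
31.2 units^2


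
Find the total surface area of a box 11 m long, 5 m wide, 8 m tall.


Shape: rectangular prism
l = 11 m, w = 5 m, h = 8 m
Formula: SA = 2(lw + lh + wh)
lw = 55, lh = 88, wh = 40
lw + lh + wh = 183
SA = 2 * 183
SA = 366
366 m^2


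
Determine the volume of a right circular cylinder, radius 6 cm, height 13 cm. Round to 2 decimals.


Shape: cylinder
Radius r = 6 cm, Height h = 13 cm
Formula: V = pi * r^2 * h
r^2 = 36
V = pi * 36 * 13
V = 468 * pi
V = 1470.27
1470.27 cm^3


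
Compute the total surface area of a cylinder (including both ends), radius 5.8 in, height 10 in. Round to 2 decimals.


Shape: closed cylinder
Radius r = 5.8 in, Height h = 10 in
Formula: SA = 2*pi*r^2 + 2*pi*r*h = 2*pi*r*(r + h)
r + h = 15.8
2 * r * (r + h) = 2 * 5.8 * 15.8 = 183.28
SA = 183.28 * pi
SA = 575.79
575.79 in^2


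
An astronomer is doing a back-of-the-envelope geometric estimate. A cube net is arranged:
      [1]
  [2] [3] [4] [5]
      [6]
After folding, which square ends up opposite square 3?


Net: cross layout. Take square 3 as the base (bottom).
Fold the four squares in the horizontal row up around 3: 2 -> left, 4 -> right, 5 wraps to the top.
Fold 1 and 6 up from 3: 1 -> back, 6 -> front.
Opposite pairs are therefore: (1, 6), (2, 4), (3, 5).
Face 3 is opposite face 5.
face 5


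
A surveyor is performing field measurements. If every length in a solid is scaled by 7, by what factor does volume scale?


Linear scale factor k = 7
Rule: under a linear scaling by k, volumes scale by k^3.
k^3 = 7 * 7 * 7
k^3 = 49 * 7
k^3 = 343
Volume scales by a factor of 343.
343 (dimensionless)


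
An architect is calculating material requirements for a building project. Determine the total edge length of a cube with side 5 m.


Shape: cube
Side s = 5 m
A cube has 12 edges, all equal.
Formula: total edge length = 12 * s
Total = 12 * 5
Total = 60
60 m


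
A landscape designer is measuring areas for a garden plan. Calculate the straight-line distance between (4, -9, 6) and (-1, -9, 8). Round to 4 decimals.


3D distance between two points
P1 = (4, -9, 6), P2 = (-1, -9, 8)
Formula: d = sqrt((x2-x1)^2 + (y2-y1)^2 + (z2-z1)^2)
dx = -1 - 4 = -5
dy = -9 - -9 = 0
dz = 8 - 6 = 2
dx^2 + dy^2 + dz^2 = 25 + 0 + 4 = 29
d = sqrt(29)
d = 5.3852
5.3852 units


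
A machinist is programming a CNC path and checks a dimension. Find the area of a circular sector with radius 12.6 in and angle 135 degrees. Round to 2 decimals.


Shape: circular sector
Radius r = 12.6 in, Angle = 135 degrees
Formula: A = (angle/360) * pi * r^2
r^2 = 158.76
Fraction of circle = 135/360
A = (135/360) * pi * 158.76
A = 59.535 * pi
A = 187.03
187.03 in^2


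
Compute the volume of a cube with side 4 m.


Shape: cube
Side s = 4 m
Formula: V = s^3
V = 4 * 4 * 4
V = 16 * 4
V = 64
64 m^3


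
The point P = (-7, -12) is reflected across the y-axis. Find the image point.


Transformation: reflection
Original point: (-7, -12)
Rule for reflection over the y-axis: (x, y) -> (-x, y)
Apply: (-7, -12) -> (7, -12)
(7, -12)


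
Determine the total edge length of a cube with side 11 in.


Shape: cube
Side s = 11 in
A cube has 12 edges, all equal.
Formula: total edge length = 12 * s
Total = 12 * 11
Total = 132
132 in


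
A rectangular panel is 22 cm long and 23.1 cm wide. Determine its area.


Shape: rectangle
Length l = 22 cm, Width w = 23.1 cm
Formula: A = l * w
A = 22 * 23.1
A = 508.2
508.2 cm^2


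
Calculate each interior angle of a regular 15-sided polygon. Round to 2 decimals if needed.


Shape: regular pentadecagon (15 sides)
Formula: interior angle = (n - 2) * 180 / n
(n - 2) = 13
(n - 2) * 180 = 2340
angle = 2340 / 15
angle = 156
156 degrees


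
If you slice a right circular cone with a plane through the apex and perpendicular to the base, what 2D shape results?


Solid: right circular cone
Cutting plane: through the apex and perpendicular to the base
Visualize the intersection of the plane with the solid's surface.
The boundary of the cut region is a isosceles triangle.
isosceles triangle


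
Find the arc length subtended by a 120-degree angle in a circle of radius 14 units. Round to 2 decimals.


Shape: circular arc
Radius r = 14 units, Angle = 120 degrees
Formula: L = (angle/360) * 2 * pi * r
2 * pi * r = 28 * pi
L = (120/360) * 28 * pi
L = 9.333333 * pi
L = 29.32
29.32 units


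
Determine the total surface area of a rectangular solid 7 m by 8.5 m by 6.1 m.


Shape: rectangular prism
l = 7 m, w = 8.5 m, h = 6.1 m
Formula: SA = 2(lw + lh + wh)
lw = 59.5, lh = 42.7, wh = 51.85
lw + lh + wh = 154.05
SA = 2 * 154.05
SA = 308.1
308.1 m^2


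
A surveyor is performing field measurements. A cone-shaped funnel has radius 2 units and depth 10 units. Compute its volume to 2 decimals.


Shape: cone
Radius r = 2 units, Height h = 10 units
Formula: V = (1/3) * pi * r^2 * h
r^2 = 4
pi * r^2 * h = pi * 4 * 10 = 40 * pi
V = 40 * pi / 3
V = 41.89
41.89 units^3


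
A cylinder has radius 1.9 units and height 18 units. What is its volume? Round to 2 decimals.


Shape: cylinder
Radius r = 1.9 units, Height h = 18 units
Formula: V = pi * r^2 * h
r^2 = 3.61
V = pi * 3.61 * 18
V = 64.98 * pi
V = 204.14
204.14 units^3


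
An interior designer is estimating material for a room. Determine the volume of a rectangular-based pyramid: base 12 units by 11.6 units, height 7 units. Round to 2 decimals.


Shape: rectangular pyramid
Base: 12 units x 11.6 units, Height h = 7 units
Formula: V = (1/3) * base_area * h
base_area = 12 * 11.6 = 139.2
base_area * h = 139.2 * 7 = 974.4
V = 974.4 / 3
V = 324.8
324.8 units^3


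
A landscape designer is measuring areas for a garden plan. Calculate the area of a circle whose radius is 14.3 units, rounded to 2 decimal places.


Shape: circle
Radius r = 14.3 units
Formula: A = pi * r^2
r^2 = 14.3^2 = 204.49
A = pi * 204.49
A = 642.42
642.42 units^2


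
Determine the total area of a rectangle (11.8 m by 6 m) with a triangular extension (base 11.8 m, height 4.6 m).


Composite shape: rectangle + triangle
Rectangle area = 11.8 * 6 = 70.8
Triangle area = 0.5 * 11.8 * 4.6 = 27.14
Total = 70.8 + 27.14
Total = 97.94
97.94 m^2


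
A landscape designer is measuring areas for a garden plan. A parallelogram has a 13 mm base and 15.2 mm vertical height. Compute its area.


Shape: parallelogram
Base b = 13 mm, Height h = 15.2 mm
Formula: A = b * h
A = 13 * 15.2
A = 197.6
197.6 mm^2


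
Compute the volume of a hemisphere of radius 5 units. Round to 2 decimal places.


Shape: hemisphere (half of a sphere)
Radius r = 5 units
Formula: V = (1/2) * (4/3) * pi * r^3 = (2/3) * pi * r^3
r^3 = 125
(2/3) * 125 = 83.333333
V = 83.333333 * pi
V = 261.8
261.8 units^3


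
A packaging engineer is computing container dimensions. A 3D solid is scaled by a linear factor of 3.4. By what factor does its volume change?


Linear scale factor k = 3.4
Rule: under a linear scaling by k, volumes scale by k^3.
k^3 = 3.4 * 3.4 * 3.4
k^3 = 11.56 * 3.4
k^3 = 39.304
Volume scales by a factor of 39.304.
39.304 (dimensionless)


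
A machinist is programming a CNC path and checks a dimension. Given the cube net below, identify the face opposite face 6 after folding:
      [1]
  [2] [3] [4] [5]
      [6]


Net: cross layout. Take square 3 as the base (bottom).
Fold the four squares in the horizontal row up around 3: 2 -> left, 4 -> right, 5 wraps to the top.
Fold 1 and 6 up from 3: 1 -> back, 6 -> front.
Opposite pairs are therefore: (1, 6), (2, 4), (3, 5).
Face 6 is opposite face 1.
face 1


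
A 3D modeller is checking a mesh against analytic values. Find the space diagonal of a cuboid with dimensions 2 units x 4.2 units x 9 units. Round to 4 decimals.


Shape: rectangular box (space diagonal)
l = 2 units, w = 4.2 units, h = 9 units
Visualize: the diagonal of the base, then a right triangle with that diagonal and the height.
Formula: d = sqrt(l^2 + w^2 + h^2)
l^2 + w^2 + h^2 = 4 + 17.64 + 81 = 102.64
d = sqrt(102.64)
d = 10.1311
10.1311 units


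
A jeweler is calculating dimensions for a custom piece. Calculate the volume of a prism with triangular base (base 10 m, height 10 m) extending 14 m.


Shape: triangular prism
Triangle base = 10 m, triangle height = 10 m, prism length L = 14 m
Formula: V = (1/2 * b * h_tri) * L
Cross-section area = 0.5 * 10 * 10 = 50
V = 50 * 14
V = 700
700 m^3


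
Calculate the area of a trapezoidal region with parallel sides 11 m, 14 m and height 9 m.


Shape: trapezoid
Parallel sides a = 11 m, b = 14 m; Height h = 9 m
Formula: A = (a + b) * h / 2
a + b = 11 + 14 = 25
A = 25 * 9 / 2
A = 225 / 2
A = 112.5
112.5 m^2


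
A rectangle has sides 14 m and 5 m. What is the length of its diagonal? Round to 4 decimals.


Shape: rectangle (diagonal via Pythagoras)
Sides: 14 m and 5 m
Formula: d = sqrt(l^2 + w^2)
l^2 = 196, w^2 = 25
l^2 + w^2 = 221
d = sqrt(221)
d = 14.8661
14.8661 m


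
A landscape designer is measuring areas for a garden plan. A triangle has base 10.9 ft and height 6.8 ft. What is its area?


Shape: triangle
Base b = 10.9 ft, Height h = 6.8 ft
Formula: A = (1/2) * b * h
A = 0.5 * 10.9 * 6.8
A = 0.5 * 74.12
A = 37.06
37.06 ft^2


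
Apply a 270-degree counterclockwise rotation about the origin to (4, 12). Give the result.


Transformation: rotation about the origin
Original point: (4, 12)
Rule for 270 deg counterclockwise: (x, y) -> (y, -x)
Apply: (4, 12) -> (12, -4)
(12, -4)


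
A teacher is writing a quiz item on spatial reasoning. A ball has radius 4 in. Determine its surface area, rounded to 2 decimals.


Shape: sphere
Radius r = 4 in
Formula: SA = 4 * pi * r^2
r^2 = 16
SA = 4 * pi * 16
SA = 64 * pi
SA = 201.06
201.06 in^2


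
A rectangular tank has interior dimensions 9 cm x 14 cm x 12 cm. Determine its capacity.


Shape: rectangular prism
l = 9 cm, w = 14 cm, h = 12 cm
Formula: V = l * w * h
V = 9 * 14 * 12
V = 126 * 12
V = 1512
1512 cm^3


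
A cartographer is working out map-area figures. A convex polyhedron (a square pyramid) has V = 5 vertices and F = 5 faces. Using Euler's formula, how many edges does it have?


Polyhedron: square pyramid
Euler's formula for convex polyhedra: V - E + F = 2
Given: V = 5 vertices and F = 5 faces
Solve for E:
E = V + F - 2 = 5 + 5 - 2 = 8
8 edges


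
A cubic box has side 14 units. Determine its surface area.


Shape: cube
Side s = 14 units
A cube has 6 square faces.
Formula: SA = 6 * s^2
s^2 = 196
SA = 6 * 196
SA = 1176
1176 units^2


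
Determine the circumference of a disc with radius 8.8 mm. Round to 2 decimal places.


Shape: circle
Radius r = 8.8 mm
Formula: C = 2 * pi * r
C = 2 * pi * 8.8
C = 17.6 * pi
C = 55.29
55.29 mm


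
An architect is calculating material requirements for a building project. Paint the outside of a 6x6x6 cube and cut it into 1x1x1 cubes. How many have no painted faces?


Large cube: 6 x 6 x 6, cut into unit cubes.
n = 6, so n - 2 = 4
Unpainted cubes form the interior (n - 2)^3 block.
(n - 2)^3 = 4^3 = 64
64 unit cubes


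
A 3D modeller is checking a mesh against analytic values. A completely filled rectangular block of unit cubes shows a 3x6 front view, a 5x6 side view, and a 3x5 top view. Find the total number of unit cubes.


Orthographic views of a solid rectangular block:
Front view 3 x 6 -> length = 3, height = 6
Side view 5 x 6 -> width = 5, height = 6 (consistent)
Top view 3 x 5 -> confirms length = 3, width = 5
The block is 3 x 5 x 6.
Total unit cubes = 3 * 5 * 6 = 90
90 unit cubes


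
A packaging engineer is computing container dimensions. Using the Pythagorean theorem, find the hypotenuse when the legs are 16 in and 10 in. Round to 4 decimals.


Shape: right triangle
Legs a = 16 in, b = 10 in
Formula: c = sqrt(a^2 + b^2)
a^2 = 256, b^2 = 100
a^2 + b^2 = 356
c = sqrt(356)
c = 18.868
18.868 in


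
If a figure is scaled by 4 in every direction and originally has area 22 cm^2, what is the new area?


Linear scale factor k = 4
Original area = 22 cm^2
Rule: under a linear scaling by k, areas scale by k^2.
k^2 = 4^2 = 16
New area = 22 * 16
New area = 352
352 cm^2


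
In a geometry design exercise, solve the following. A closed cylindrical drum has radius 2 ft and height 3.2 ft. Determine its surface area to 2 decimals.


Shape: closed cylinder
Radius r = 2 ft, Height h = 3.2 ft
Formula: SA = 2*pi*r^2 + 2*pi*r*h = 2*pi*r*(r + h)
r + h = 5.2
2 * r * (r + h) = 2 * 2 * 5.2 = 20.8
SA = 20.8 * pi
SA = 65.35
65.35 ft^2


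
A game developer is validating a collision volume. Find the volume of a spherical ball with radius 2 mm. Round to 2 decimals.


Shape: sphere
Radius r = 2 mm
Formula: V = (4/3) * pi * r^3
r^3 = 8
(4/3) * 8 = 10.666667
V = 10.666667 * pi
V = 33.51
33.51 mm^3


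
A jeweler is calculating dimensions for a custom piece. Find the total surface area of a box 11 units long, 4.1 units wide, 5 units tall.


Shape: rectangular prism
l = 11 units, w = 4.1 units, h = 5 units
Formula: SA = 2(lw + lh + wh)
lw = 45.1, lh = 55, wh = 20.5
lw + lh + wh = 120.6
SA = 2 * 120.6
SA = 241.2
241.2 units^2


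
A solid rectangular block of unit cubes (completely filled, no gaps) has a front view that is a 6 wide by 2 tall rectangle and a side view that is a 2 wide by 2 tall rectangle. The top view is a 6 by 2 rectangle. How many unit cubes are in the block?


Orthographic views of a solid rectangular block:
Front view 6 x 2 -> length = 6, height = 2
Side view 2 x 2 -> width = 2, height = 2 (consistent)
Top view 6 x 2 -> confirms length = 6, width = 2
The block is 6 x 2 x 2.
Total unit cubes = 6 * 2 * 2 = 24
24 unit cubes


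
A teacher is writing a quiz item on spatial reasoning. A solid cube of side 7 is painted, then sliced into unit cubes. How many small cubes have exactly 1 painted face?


Large cube: 7 x 7 x 7, cut into unit cubes.
n = 7, so n - 2 = 5
Cubes with 1 painted face lie in the interior of each face.
A cube has 6 faces; each contributes (n - 2)^2 = 25 such cubes.
Count = 6 * 25 = 150
150 unit cubes


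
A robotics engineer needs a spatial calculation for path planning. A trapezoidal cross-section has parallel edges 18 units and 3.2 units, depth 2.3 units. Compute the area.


Shape: trapezoid
Parallel sides a = 18 units, b = 3.2 units; Height h = 2.3 units
Formula: A = (a + b) * h / 2
a + b = 18 + 3.2 = 21.2
A = 21.2 * 2.3 / 2
A = 48.76 / 2
A = 24.38
24.38 units^2


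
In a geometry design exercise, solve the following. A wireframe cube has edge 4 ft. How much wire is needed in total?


Shape: cube
Side s = 4 ft
A cube has 12 edges, all equal.
Formula: total edge length = 12 * s
Total = 12 * 4
Total = 48
48 ft


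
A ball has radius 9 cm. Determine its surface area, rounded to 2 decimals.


Shape: sphere
Radius r = 9 cm
Formula: SA = 4 * pi * r^2
r^2 = 81
SA = 4 * pi * 81
SA = 324 * pi
SA = 1017.88
1017.88 cm^2


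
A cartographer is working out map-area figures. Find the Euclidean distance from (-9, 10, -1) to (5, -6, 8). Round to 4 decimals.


3D distance between two points
P1 = (-9, 10, -1), P2 = (5, -6, 8)
Formula: d = sqrt((x2-x1)^2 + (y2-y1)^2 + (z2-z1)^2)
dx = 5 - -9 = 14
dy = -6 - 10 = -16
dz = 8 - -1 = 9
dx^2 + dy^2 + dz^2 = 196 + 256 + 81 = 533
d = sqrt(533)
d = 23.0868
23.0868 units


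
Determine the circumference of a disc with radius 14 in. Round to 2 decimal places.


Shape: circle
Radius r = 14 in
Formula: C = 2 * pi * r
C = 2 * pi * 14
C = 28 * pi
C = 87.96
87.96 in


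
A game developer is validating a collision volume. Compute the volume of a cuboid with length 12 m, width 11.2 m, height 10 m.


Shape: rectangular prism
l = 12 m, w = 11.2 m, h = 10 m
Formula: V = l * w * h
V = 12 * 11.2 * 10
V = 134.4 * 10
V = 1344
1344 m^3


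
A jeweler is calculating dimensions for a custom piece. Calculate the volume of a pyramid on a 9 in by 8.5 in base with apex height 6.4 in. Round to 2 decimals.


Shape: rectangular pyramid
Base: 9 in x 8.5 in, Height h = 6.4 in
Formula: V = (1/3) * base_area * h
base_area = 9 * 8.5 = 76.5
base_area * h = 76.5 * 6.4 = 489.6
V = 489.6 / 3
V = 163.2
163.2 in^3


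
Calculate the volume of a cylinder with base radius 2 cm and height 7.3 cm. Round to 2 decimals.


Shape: cylinder
Radius r = 2 cm, Height h = 7.3 cm
Formula: V = pi * r^2 * h
r^2 = 4
V = pi * 4 * 7.3
V = 29.2 * pi
V = 91.73
91.73 cm^3


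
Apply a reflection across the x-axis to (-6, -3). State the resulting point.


Transformation: reflection
Original point: (-6, -3)
Rule for reflection over the x-axis: (x, y) -> (x, -y)
Apply: (-6, -3) -> (-6, 3)
(-6, 3)


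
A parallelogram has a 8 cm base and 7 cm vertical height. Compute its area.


Shape: parallelogram
Base b = 8 cm, Height h = 7 cm
Formula: A = b * h
A = 8 * 7
A = 56
56 cm^2


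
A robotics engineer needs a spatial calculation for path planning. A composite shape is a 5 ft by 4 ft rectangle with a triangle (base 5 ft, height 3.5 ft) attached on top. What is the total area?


Composite shape: rectangle + triangle
Rectangle area = 5 * 4 = 20
Triangle area = 0.5 * 5 * 3.5 = 8.75
Total = 20 + 8.75
Total = 28.75
28.75 ft^2


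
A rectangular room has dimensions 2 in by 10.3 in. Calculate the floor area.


Shape: rectangle
Length l = 2 in, Width w = 10.3 in
Formula: A = l * w
A = 2 * 10.3
A = 20.6
20.6 in^2


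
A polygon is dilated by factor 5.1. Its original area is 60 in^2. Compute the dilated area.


Linear scale factor k = 5.1
Original area = 60 in^2
Rule: under a linear scaling by k, areas scale by k^2.
k^2 = 5.1^2 = 26.01
New area = 60 * 26.01
New area = 1560.6
1560.6 in^2


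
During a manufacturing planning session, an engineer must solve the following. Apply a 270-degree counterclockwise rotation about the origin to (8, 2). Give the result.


Transformation: rotation about the origin
Original point: (8, 2)
Rule for 270 deg counterclockwise: (x, y) -> (y, -x)
Apply: (8, 2) -> (2, -8)
(2, -8)


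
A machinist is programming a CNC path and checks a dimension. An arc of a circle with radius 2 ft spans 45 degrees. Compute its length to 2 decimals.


Shape: circular arc
Radius r = 2 ft, Angle = 45 degrees
Formula: L = (angle/360) * 2 * pi * r
2 * pi * r = 4 * pi
L = (45/360) * 4 * pi
L = 0.5 * pi
L = 1.57
1.57 ft


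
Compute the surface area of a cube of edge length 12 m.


Shape: cube
Side s = 12 m
A cube has 6 square faces.
Formula: SA = 6 * s^2
s^2 = 144
SA = 6 * 144
SA = 864
864 m^2


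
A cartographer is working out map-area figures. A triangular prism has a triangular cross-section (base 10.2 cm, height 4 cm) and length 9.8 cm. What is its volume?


Shape: triangular prism
Triangle base = 10.2 cm, triangle height = 4 cm, prism length L = 9.8 cm
Formula: V = (1/2 * b * h_tri) * L
Cross-section area = 0.5 * 10.2 * 4 = 20.4
V = 20.4 * 9.8
V = 199.92
199.92 cm^3


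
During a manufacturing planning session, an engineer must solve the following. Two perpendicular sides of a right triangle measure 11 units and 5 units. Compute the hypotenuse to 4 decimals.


Shape: right triangle
Legs a = 11 units, b = 5 units
Formula: c = sqrt(a^2 + b^2)
a^2 = 121, b^2 = 25
a^2 + b^2 = 146
c = sqrt(146)
c = 12.083
12.083 units


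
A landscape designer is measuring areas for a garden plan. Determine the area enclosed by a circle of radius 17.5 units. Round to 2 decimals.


Shape: circle
Radius r = 17.5 units
Formula: A = pi * r^2
r^2 = 17.5^2 = 306.25
A = pi * 306.25
A = 962.11
962.11 units^2


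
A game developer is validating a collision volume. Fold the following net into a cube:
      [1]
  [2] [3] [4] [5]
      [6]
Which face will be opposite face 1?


Net: cross layout. Take square 3 as the base (bottom).
Fold the four squares in the horizontal row up around 3: 2 -> left, 4 -> right, 5 wraps to the top.
Fold 1 and 6 up from 3: 1 -> back, 6 -> front.
Opposite pairs are therefore: (1, 6), (2, 4), (3, 5).
Face 1 is opposite face 6.
face 6


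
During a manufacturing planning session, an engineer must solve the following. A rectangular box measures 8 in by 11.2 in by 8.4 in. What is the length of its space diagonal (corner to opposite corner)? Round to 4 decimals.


Shape: rectangular box (space diagonal)
l = 8 in, w = 11.2 in, h = 8.4 in
Visualize: the diagonal of the base, then a right triangle with that diagonal and the height.
Formula: d = sqrt(l^2 + w^2 + h^2)
l^2 + w^2 + h^2 = 64 + 125.44 + 70.56 = 260
d = sqrt(260)
d = 16.1245
16.1245 in


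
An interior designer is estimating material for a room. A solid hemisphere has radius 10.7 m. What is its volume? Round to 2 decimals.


Shape: hemisphere (half of a sphere)
Radius r = 10.7 m
Formula: V = (1/2) * (4/3) * pi * r^3 = (2/3) * pi * r^3
r^3 = 1225.043
(2/3) * 1225.043 = 816.695333
V = 816.695333 * pi
V = 2565.72
2565.72 m^3


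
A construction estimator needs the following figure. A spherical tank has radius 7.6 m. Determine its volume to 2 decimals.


Shape: sphere
Radius r = 7.6 m
Formula: V = (4/3) * pi * r^3
r^3 = 438.976
(4/3) * 438.976 = 585.301333
V = 585.301333 * pi
V = 1838.78
1838.78 m^3


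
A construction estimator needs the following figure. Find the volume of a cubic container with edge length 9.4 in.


Shape: cube
Side s = 9.4 in
Formula: V = s^3
V = 9.4 * 9.4 * 9.4
V = 88.36 * 9.4
V = 830.584
830.584 in^3


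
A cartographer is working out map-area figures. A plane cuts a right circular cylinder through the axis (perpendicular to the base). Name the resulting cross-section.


Solid: right circular cylinder
Cutting plane: through the axis (perpendicular to the base)
Visualize the intersection of the plane with the solid's surface.
The boundary of the cut region is a rectangle.
rectangle


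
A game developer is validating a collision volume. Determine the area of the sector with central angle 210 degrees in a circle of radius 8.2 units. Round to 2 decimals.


Shape: circular sector
Radius r = 8.2 units, Angle = 210 degrees
Formula: A = (angle/360) * pi * r^2
r^2 = 67.24
Fraction of circle = 210/360
A = (210/360) * pi * 67.24
A = 39.223333 * pi
A = 123.22
123.22 units^2


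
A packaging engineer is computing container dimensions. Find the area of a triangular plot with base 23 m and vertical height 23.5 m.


Shape: triangle
Base b = 23 m, Height h = 23.5 m
Formula: A = (1/2) * b * h
A = 0.5 * 23 * 23.5
A = 0.5 * 540.5
A = 270.25
270.25 m^2


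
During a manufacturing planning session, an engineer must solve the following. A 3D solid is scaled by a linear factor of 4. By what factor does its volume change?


Linear scale factor k = 4
Rule: under a linear scaling by k, volumes scale by k^3.
k^3 = 4 * 4 * 4
k^3 = 16 * 4
k^3 = 64
Volume scales by a factor of 64.
64 (dimensionless)


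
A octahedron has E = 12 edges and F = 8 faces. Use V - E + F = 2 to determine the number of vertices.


Polyhedron: octahedron
Euler's formula for convex polyhedra: V - E + F = 2
Given: E = 12 edges and F = 8 faces
Solve for V:
V = 2 + E - F = 2 + 12 - 8 = 6
6 vertices


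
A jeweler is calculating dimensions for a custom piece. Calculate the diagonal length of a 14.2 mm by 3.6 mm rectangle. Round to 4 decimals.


Shape: rectangle (diagonal via Pythagoras)
Sides: 14.2 mm and 3.6 mm
Formula: d = sqrt(l^2 + w^2)
l^2 = 201.64, w^2 = 12.96
l^2 + w^2 = 214.6
d = sqrt(214.6)
d = 14.6492
14.6492 mm


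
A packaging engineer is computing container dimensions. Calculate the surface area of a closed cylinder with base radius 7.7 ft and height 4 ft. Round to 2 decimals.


Shape: closed cylinder
Radius r = 7.7 ft, Height h = 4 ft
Formula: SA = 2*pi*r^2 + 2*pi*r*h = 2*pi*r*(r + h)
r + h = 11.7
2 * r * (r + h) = 2 * 7.7 * 11.7 = 180.18
SA = 180.18 * pi
SA = 566.05
566.05 ft^2


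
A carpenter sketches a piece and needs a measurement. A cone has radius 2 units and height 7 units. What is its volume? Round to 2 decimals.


Shape: cone
Radius r = 2 units, Height h = 7 units
Formula: V = (1/3) * pi * r^2 * h
r^2 = 4
pi * r^2 * h = pi * 4 * 7 = 28 * pi
V = 28 * pi / 3
V = 29.32
29.32 units^3


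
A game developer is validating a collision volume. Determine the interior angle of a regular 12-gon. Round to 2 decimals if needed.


Shape: regular dodecagon (12 sides)
Formula: interior angle = (n - 2) * 180 / n
(n - 2) = 10
(n - 2) * 180 = 1800
angle = 1800 / 12
angle = 150
150 degrees


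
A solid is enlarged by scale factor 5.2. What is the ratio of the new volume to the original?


Linear scale factor k = 5.2
Rule: under a linear scaling by k, volumes scale by k^3.
k^3 = 5.2 * 5.2 * 5.2
k^3 = 27.04 * 5.2
k^3 = 140.608
Volume scales by a factor of 140.608.
140.608 (dimensionless)


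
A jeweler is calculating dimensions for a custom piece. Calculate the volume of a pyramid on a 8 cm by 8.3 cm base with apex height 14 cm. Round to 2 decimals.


Shape: rectangular pyramid
Base: 8 cm x 8.3 cm, Height h = 14 cm
Formula: V = (1/3) * base_area * h
base_area = 8 * 8.3 = 66.4
base_area * h = 66.4 * 14 = 929.6
V = 929.6 / 3
V = 309.87
309.87 cm^3


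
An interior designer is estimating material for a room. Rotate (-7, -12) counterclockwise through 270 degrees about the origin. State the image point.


Transformation: rotation about the origin
Original point: (-7, -12)
Rule for 270 deg counterclockwise: (x, y) -> (y, -x)
Apply: (-7, -12) -> (-12, 7)
(-12, 7)


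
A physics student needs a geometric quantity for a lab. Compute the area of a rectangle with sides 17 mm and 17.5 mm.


Shape: rectangle
Length l = 17 mm, Width w = 17.5 mm
Formula: A = l * w
A = 17 * 17.5
A = 297.5
297.5 mm^2


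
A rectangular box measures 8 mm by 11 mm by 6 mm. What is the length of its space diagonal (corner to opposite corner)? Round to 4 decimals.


Shape: rectangular box (space diagonal)
l = 8 mm, w = 11 mm, h = 6 mm
Visualize: the diagonal of the base, then a right triangle with that diagonal and the height.
Formula: d = sqrt(l^2 + w^2 + h^2)
l^2 + w^2 + h^2 = 64 + 121 + 36 = 221
d = sqrt(221)
d = 14.8661
14.8661 mm


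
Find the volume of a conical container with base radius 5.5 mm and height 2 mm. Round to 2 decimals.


Shape: cone
Radius r = 5.5 mm, Height h = 2 mm
Formula: V = (1/3) * pi * r^2 * h
r^2 = 30.25
pi * r^2 * h = pi * 30.25 * 2 = 60.5 * pi
V = 60.5 * pi / 3
V = 63.36
63.36 mm^3


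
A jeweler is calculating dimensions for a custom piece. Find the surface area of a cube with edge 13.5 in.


Shape: cube
Side s = 13.5 in
A cube has 6 square faces.
Formula: SA = 6 * s^2
s^2 = 182.25
SA = 6 * 182.25
SA = 1093.5
1093.5 in^2


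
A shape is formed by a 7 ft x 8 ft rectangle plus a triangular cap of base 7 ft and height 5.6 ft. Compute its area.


Composite shape: rectangle + triangle
Rectangle area = 7 * 8 = 56
Triangle area = 0.5 * 7 * 5.6 = 19.6
Total = 56 + 19.6
Total = 75.6
75.6 ft^2
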